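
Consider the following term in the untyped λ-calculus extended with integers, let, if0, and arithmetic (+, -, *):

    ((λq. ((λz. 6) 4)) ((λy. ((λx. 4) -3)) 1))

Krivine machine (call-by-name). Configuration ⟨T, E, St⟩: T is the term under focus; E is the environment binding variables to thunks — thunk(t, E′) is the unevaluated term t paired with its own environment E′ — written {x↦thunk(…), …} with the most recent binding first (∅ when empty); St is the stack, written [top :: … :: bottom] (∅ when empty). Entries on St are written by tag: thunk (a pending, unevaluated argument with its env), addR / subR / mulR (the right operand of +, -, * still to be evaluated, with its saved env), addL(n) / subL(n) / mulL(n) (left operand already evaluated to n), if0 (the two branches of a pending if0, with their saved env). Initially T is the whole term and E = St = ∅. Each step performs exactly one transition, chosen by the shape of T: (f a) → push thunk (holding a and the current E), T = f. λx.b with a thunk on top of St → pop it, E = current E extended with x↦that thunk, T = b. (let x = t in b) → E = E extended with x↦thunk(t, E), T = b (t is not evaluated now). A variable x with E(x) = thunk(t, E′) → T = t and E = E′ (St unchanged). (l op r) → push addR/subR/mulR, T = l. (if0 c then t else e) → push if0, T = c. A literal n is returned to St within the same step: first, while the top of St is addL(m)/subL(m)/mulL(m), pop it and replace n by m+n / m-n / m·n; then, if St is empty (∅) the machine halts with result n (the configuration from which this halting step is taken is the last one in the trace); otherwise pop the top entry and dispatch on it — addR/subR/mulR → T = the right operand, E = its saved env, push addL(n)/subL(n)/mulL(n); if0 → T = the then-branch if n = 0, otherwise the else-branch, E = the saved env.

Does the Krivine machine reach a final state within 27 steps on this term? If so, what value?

t=0: [T=((λq. ((λz. 6) 4)) ((λy. ((λx. 4) -3)) 1)) | E=∅ | St=∅]
t=1: [T=(λq. ((λz. 6) 4)) | E=∅ | St=[thunk]]
t=2: [T=((λz. 6) 4) | E={q↦thunk(((λy. ((λx. 4) -3)) 1), ∅)} | St=∅]
t=3: [T=(λz. 6) | E={q↦thunk(((λy. ((λx. 4) -3)) 1), ∅)} | St=[thunk]]
t=4: [T=6 | E={z↦thunk(4, {q↦thunk(((λy. ((λx. 4) -3)) 1), ∅)}), q↦thunk(((λy. ((λx. 4) -3)) 1), ∅)} | St=∅]
→ final value 6

Answer: 6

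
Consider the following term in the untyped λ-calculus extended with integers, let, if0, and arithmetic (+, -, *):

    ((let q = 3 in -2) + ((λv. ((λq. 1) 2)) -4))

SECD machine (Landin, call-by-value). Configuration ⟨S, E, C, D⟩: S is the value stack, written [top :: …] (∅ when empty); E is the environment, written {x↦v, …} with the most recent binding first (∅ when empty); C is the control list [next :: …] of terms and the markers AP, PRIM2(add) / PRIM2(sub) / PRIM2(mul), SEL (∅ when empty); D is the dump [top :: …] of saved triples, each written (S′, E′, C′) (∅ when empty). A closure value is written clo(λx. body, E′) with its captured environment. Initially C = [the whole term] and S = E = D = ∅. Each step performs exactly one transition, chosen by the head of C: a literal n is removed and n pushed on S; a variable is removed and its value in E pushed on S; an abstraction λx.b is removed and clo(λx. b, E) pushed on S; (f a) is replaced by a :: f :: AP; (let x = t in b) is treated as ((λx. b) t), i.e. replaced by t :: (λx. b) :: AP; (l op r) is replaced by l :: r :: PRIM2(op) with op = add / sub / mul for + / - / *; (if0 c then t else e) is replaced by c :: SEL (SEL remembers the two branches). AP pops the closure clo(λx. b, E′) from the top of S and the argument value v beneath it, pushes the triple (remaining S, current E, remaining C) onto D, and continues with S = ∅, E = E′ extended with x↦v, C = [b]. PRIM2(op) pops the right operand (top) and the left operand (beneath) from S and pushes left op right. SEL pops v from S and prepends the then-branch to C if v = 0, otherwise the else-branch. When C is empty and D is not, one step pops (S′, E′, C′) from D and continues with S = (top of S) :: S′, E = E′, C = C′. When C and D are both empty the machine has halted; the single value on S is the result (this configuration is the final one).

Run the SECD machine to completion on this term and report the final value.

t=0: [S=∅ | E=∅ | C=[((let q = 3 in -2) + ((λv. ((λq. 1) 2)) -4))] | D=∅]
t=1: [S=∅ | E=∅ | C=[(let q = 3 in -2) :: ((λv. ((λq. 1) 2)) -4) :: PRIM2(add)] | D=∅]
t=2: [S=∅ | E=∅ | C=[3 :: (λq. -2) :: AP :: ((λv. ((λq. 1) 2)) -4) :: PRIM2(add)] | D=∅]
t=3: [S=[3] | E=∅ | C=[(λq. -2) :: AP :: ((λv. ((λq. 1) 2)) -4) :: PRIM2(add)] | D=∅]
t=4: [S=[clo(λq. -2, ∅) :: 3] | E=∅ | C=[AP :: ((λv. ((λq. 1) 2)) -4) :: PRIM2(add)] | D=∅]
t=5: [S=∅ | E={q↦3} | C=[-2] | D=[(∅, ∅, [((λv. ((λq. 1) 2)) -4) :: PRIM2(add)])]]
t=6: [S=[-2] | E={q↦3} | C=∅ | D=[(∅, ∅, [((λv. ((λq. 1) 2)) -4) :: PRIM2(add)])]]
t=7: [S=[-2] | E=∅ | C=[((λv. ((λq. 1) 2)) -4) :: PRIM2(add)] | D=∅]
t=8: [S=[-2] | E=∅ | C=[-4 :: (λv. ((λq. 1) 2)) :: AP :: PRIM2(add)] | D=∅]
t=9: [S=[-4 :: -2] | E=∅ | C=[(λv. ((λq. 1) 2)) :: AP :: PRIM2(add)] | D=∅]
t=10: [S=[clo(λv. ((λq. 1) 2), ∅) :: -4 :: -2] | E=∅ | C=[AP :: PRIM2(add)] | D=∅]
t=11: [S=∅ | E={v↦-4} | C=[((λq. 1) 2)] | D=[([-2], ∅, [PRIM2(add)])]]
t=12: [S=∅ | E={v↦-4} | C=[2 :: (λq. 1) :: AP] | D=[([-2], ∅, [PRIM2(add)])]]
t=13: [S=[2] | E={v↦-4} | C=[(λq. 1) :: AP] | D=[([-2], ∅, [PRIM2(add)])]]
t=14: [S=[clo(λq. 1, {v↦-4}) :: 2] | E={v↦-4} | C=[AP] | D=[([-2], ∅, [PRIM2(add)])]]
t=15: [S=∅ | E={q↦2, v↦-4} | C=[1] | D=[(∅, {v↦-4}, ∅) :: ([-2], ∅, [PRIM2(add)])]]
t=16: [S=[1] | E={q↦2, v↦-4} | C=∅ | D=[(∅, {v↦-4}, ∅) :: ([-2], ∅, [PRIM2(add)])]]
t=17: [S=[1] | E={v↦-4} | C=∅ | D=[([-2], ∅, [PRIM2(add)])]]
t=18: [S=[1 :: -2] | E=∅ | C=[PRIM2(add)] | D=∅]
t=19: [S=[-1] | E=∅ | C=∅ | D=∅]
→ final value -1

Answer: -1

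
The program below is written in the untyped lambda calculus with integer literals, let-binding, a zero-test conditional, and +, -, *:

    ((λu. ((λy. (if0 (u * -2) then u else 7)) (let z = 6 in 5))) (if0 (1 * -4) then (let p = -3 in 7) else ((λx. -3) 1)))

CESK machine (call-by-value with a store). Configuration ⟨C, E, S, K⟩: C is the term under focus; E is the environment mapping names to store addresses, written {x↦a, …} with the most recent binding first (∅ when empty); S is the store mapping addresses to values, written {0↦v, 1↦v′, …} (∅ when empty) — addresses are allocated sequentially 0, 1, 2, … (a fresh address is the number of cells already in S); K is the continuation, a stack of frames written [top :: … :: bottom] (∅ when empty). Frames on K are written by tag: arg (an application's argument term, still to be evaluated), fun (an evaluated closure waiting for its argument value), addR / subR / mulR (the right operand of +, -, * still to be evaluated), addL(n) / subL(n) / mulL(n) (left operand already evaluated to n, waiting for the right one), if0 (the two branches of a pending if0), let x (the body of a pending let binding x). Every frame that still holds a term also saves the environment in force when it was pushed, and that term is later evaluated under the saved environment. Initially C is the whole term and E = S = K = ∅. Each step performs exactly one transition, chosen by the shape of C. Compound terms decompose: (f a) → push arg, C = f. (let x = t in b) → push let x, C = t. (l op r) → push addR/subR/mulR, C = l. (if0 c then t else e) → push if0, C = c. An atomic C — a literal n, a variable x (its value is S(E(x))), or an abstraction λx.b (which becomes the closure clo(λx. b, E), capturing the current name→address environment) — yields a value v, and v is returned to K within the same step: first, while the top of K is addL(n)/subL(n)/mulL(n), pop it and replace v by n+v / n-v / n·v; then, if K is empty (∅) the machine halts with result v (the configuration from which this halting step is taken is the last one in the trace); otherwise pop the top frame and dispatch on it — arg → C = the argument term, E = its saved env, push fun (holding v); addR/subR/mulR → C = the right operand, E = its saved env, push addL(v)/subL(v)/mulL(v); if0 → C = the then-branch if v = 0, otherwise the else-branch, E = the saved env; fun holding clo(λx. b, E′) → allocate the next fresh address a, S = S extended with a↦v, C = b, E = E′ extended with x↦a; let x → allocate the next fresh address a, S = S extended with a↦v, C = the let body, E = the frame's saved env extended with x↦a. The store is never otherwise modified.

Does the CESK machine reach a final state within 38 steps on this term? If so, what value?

Answer: 7

Derivation:
[0] ⟨C=((λu. ((λy. (if0 (u * -2) then u else 7)) (let z = 6 in 5))) (if0 (1 * -4) then (let p = -3 in 7) else ((λx. -3) 1))); E=∅; S=∅; K=∅⟩
[1] ⟨C=(λu. ((λy. (if0 (u * -2) then u else 7)) (let z = 6 in 5))); E=∅; S=∅; K=[arg]⟩
[2] ⟨C=(if0 (1 * -4) then (let p = -3 in 7) else ((λx. -3) 1)); E=∅; S=∅; K=[fun]⟩
[3] ⟨C=(1 * -4); E=∅; S=∅; K=[if0 :: fun]⟩
[4] ⟨C=1; E=∅; S=∅; K=[mulR :: if0 :: fun]⟩
[5] ⟨C=-4; E=∅; S=∅; K=[mulL(1) :: if0 :: fun]⟩
[6] ⟨C=((λx. -3) 1); E=∅; S=∅; K=[fun]⟩
[7] ⟨C=(λx. -3); E=∅; S=∅; K=[arg :: fun]⟩
[8] ⟨C=1; E=∅; S=∅; K=[fun :: fun]⟩
[9] ⟨C=-3; E={x↦0}; S={0↦1}; K=[fun]⟩
[10] ⟨C=((λy. (if0 (u * -2) then u else 7)) (let z = 6 in 5)); E={u↦1}; S={0↦1, 1↦-3}; K=∅⟩
[11] ⟨C=(λy. (if0 (u * -2) then u else 7)); E={u↦1}; S={0↦1, 1↦-3}; K=[arg]⟩
[12] ⟨C=(let z = 6 in 5); E={u↦1}; S={0↦1, 1↦-3}; K=[fun]⟩
[13] ⟨C=6; E={u↦1}; S={0↦1, 1↦-3}; K=[let z :: fun]⟩
[14] ⟨C=5; E={z↦2, u↦1}; S={0↦1, 1↦-3, 2↦6}; K=[fun]⟩
[15] ⟨C=(if0 (u * -2) then u else 7); E={y↦3, u↦1}; S={0↦1, 1↦-3, 2↦6, 3↦5}; K=∅⟩
[16] ⟨C=(u * -2); E={y↦3, u↦1}; S={0↦1, 1↦-3, 2↦6, 3↦5}; K=[if0]⟩
[17] ⟨C=u; E={y↦3, u↦1}; S={0↦1, 1↦-3, 2↦6, 3↦5}; K=[mulR :: if0]⟩
[18] ⟨C=-2; E={y↦3, u↦1}; S={0↦1, 1↦-3, 2↦6, 3↦5}; K=[mulL(-3) :: if0]⟩
[19] ⟨C=7; E={y↦3, u↦1}; S={0↦1, 1↦-3, 2↦6, 3↦5}; K=∅⟩
→ final value 7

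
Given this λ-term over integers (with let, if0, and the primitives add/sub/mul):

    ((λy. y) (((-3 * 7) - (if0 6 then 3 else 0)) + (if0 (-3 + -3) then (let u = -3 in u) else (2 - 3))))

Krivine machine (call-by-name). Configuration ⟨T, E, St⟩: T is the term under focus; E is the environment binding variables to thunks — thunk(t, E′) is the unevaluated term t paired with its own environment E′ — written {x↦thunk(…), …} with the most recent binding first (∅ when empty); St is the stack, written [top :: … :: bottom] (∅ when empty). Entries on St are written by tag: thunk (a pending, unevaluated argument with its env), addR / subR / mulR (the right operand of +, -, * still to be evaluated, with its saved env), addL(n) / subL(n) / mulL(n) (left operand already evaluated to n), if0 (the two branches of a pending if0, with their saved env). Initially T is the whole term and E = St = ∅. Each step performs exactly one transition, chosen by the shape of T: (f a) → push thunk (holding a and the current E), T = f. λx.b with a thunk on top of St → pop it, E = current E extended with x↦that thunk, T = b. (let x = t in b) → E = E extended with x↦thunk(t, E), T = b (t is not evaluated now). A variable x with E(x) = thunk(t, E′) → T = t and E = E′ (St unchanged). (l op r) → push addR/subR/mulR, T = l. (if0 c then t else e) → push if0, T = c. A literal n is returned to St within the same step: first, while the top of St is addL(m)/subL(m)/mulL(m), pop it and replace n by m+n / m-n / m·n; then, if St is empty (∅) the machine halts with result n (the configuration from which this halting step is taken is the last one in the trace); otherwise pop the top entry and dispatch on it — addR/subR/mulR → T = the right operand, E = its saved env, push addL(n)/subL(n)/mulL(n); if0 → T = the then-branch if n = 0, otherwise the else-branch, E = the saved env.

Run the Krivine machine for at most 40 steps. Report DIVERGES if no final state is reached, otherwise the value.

Answer: -22

Execution trace:
t=0: ⟨T=((λy. y) (((-3 * 7) - (if0 6 then 3 else 0)) + (if0 (-3 + -3) then (let u = -3 in u) else (2 - 3)))); E=∅; St=∅⟩
t=1: ⟨T=(λy. y); E=∅; St=[thunk]⟩
t=2: ⟨T=y; E={y↦thunk((((-3 * 7) - (if0 6 then 3 else 0)) + (if0 (-3 + -3) then (let u = -3 in u) else (2 - 3))), ∅)}; St=∅⟩
t=3: ⟨T=(((-3 * 7) - (if0 6 then 3 else 0)) + (if0 (-3 + -3) then (let u = -3 in u) else (2 - 3))); E=∅; St=∅⟩
t=4: ⟨T=((-3 * 7) - (if0 6 then 3 else 0)); E=∅; St=[addR]⟩
t=5: ⟨T=(-3 * 7); E=∅; St=[subR :: addR]⟩
t=6: ⟨T=-3; E=∅; St=[mulR :: subR :: addR]⟩
t=7: ⟨T=7; E=∅; St=[mulL(-3) :: subR :: addR]⟩
t=8: ⟨T=(if0 6 then 3 else 0); E=∅; St=[subL(-21) :: addR]⟩
t=9: ⟨T=6; E=∅; St=[if0 :: subL(-21) :: addR]⟩
t=10: ⟨T=0; E=∅; St=[subL(-21) :: addR]⟩
t=11: ⟨T=(if0 (-3 + -3) then (let u = -3 in u) else (2 - 3)); E=∅; St=[addL(-21)]⟩
t=12: ⟨T=(-3 + -3); E=∅; St=[if0 :: addL(-21)]⟩
t=13: ⟨T=-3; E=∅; St=[addR :: if0 :: addL(-21)]⟩
t=14: ⟨T=-3; E=∅; St=[addL(-3) :: if0 :: addL(-21)]⟩
t=15: ⟨T=(2 - 3); E=∅; St=[addL(-21)]⟩
t=16: ⟨T=2; E=∅; St=[subR :: addL(-21)]⟩
t=17: ⟨T=3; E=∅; St=[subL(2) :: addL(-21)]⟩
→ final value -22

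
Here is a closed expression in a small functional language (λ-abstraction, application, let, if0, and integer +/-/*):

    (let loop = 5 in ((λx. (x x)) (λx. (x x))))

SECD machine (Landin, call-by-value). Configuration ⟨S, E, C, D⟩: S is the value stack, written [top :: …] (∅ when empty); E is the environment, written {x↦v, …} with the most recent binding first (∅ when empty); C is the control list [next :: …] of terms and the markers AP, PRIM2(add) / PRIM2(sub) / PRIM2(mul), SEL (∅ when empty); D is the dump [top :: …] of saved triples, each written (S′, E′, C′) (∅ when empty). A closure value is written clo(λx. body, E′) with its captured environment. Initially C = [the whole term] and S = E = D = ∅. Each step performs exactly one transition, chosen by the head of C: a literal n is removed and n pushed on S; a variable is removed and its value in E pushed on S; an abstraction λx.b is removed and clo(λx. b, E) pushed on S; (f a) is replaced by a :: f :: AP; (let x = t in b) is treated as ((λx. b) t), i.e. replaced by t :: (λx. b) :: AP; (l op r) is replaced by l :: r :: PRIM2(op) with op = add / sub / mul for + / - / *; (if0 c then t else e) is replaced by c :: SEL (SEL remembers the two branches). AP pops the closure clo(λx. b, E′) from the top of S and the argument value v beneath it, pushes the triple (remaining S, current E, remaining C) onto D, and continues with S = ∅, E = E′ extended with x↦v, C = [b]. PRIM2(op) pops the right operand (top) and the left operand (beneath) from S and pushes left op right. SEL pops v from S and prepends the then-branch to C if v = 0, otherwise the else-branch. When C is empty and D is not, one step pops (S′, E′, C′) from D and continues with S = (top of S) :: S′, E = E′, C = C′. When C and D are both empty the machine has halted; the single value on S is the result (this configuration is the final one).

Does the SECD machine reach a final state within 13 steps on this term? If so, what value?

t=0: <S=∅, E=∅, C=[(let loop = 5 in ((λx. (x x)) (λx. (x x))))], D=∅>
t=1: <S=∅, E=∅, C=[5 :: (λloop. ((λx. (x x)) (λx. (x x)))) :: AP], D=∅>
t=2: <S=[5], E=∅, C=[(λloop. ((λx. (x x)) (λx. (x x)))) :: AP], D=∅>
t=3: <S=[clo(λloop. ((λx. (x x)) (λx. (x x))), ∅) :: 5], E=∅, C=[AP], D=∅>
t=4: <S=∅, E={loop↦5}, C=[((λx. (x x)) (λx. (x x)))], D=[(∅, ∅, ∅)]>
t=5: <S=∅, E={loop↦5}, C=[(λx. (x x)) :: (λx. (x x)) :: AP], D=[(∅, ∅, ∅)]>
t=6: <S=[clo(λx. (x x), {loop↦5})], E={loop↦5}, C=[(λx. (x x)) :: AP], D=[(∅, ∅, ∅)]>
t=7: <S=[clo(λx. (x x), {loop↦5}) :: clo(λx. (x x), {loop↦5})], E={loop↦5}, C=[AP], D=[(∅, ∅, ∅)]>
t=8: <S=∅, E={x↦clo(λx. (x x), {loop↦5}), loop↦5}, C=[(x x)], D=[(∅, {loop↦5}, ∅) :: (∅, ∅, ∅)]>
t=9: <S=∅, E={x↦clo(λx. (x x), {loop↦5}), loop↦5}, C=[x :: x :: AP], D=[(∅, {loop↦5}, ∅) :: (∅, ∅, ∅)]>
t=10: <S=[clo(λx. (x x), {loop↦5})], E={x↦clo(λx. (x x), {loop↦5}), loop↦5}, C=[x :: AP], D=[(∅, {loop↦5}, ∅) :: (∅, ∅, ∅)]>
t=11: <S=[clo(λx. (x x), {loop↦5}) :: clo(λx. (x x), {loop↦5})], E={x↦clo(λx. (x x), {loop↦5}), loop↦5}, C=[AP], D=[(∅, {loop↦5}, ∅) :: (∅, ∅, ∅)]>
t=12: <S=∅, E={x↦clo(λx. (x x), {loop↦5}), loop↦5}, C=[(x x)], D=[(∅, {x↦clo(λx. (x x), {loop↦5}), loop↦5}, ∅) :: (∅, {loop↦5}, ∅) :: (∅, ∅, ∅)]>
t=13: <S=∅, E={x↦clo(λx. (x x), {loop↦5}), loop↦5}, C=[x :: x :: AP], D=[(∅, {x↦clo(λx. (x x), {loop↦5}), loop↦5}, ∅) :: (∅, {loop↦5}, ∅) :: (∅, ∅, ∅)]>
→ 13 transitions taken and the configuration is still not final: no result within 13 steps

Answer: DIVERGES (no final state within 13 steps)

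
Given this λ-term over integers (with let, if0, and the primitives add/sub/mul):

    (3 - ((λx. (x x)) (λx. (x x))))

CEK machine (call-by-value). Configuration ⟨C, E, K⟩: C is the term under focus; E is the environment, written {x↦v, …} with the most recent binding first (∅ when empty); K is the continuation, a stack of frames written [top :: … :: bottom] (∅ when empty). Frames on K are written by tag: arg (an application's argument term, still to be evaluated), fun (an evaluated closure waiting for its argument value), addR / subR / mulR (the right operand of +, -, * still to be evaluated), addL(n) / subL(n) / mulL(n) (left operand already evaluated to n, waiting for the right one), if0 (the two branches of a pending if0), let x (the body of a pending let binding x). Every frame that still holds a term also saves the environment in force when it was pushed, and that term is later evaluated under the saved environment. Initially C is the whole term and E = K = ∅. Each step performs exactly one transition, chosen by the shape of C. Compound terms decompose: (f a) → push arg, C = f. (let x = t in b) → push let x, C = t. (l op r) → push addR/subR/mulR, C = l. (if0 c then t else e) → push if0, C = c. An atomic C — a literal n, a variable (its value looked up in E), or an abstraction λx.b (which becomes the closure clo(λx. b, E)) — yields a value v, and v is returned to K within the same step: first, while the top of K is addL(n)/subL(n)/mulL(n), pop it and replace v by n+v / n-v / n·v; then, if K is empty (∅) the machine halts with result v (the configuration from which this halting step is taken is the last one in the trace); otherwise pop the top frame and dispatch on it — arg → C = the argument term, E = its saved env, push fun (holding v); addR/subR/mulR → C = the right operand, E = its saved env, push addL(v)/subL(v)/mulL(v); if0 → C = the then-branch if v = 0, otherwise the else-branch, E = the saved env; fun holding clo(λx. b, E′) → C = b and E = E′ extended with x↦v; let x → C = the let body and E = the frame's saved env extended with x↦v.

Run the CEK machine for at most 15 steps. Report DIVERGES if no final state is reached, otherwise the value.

Answer: DIVERGES (no final state within 15 steps)

Machine steps:
0. <C=(3 - ((λx. (x x)) (λx. (x x)))), E=∅, K=∅>
1. <C=3, E=∅, K=[subR]>
2. <C=((λx. (x x)) (λx. (x x))), E=∅, K=[subL(3)]>
3. <C=(λx. (x x)), E=∅, K=[arg :: subL(3)]>
4. <C=(λx. (x x)), E=∅, K=[fun :: subL(3)]>
5. <C=(x x), E={x↦clo(λx. (x x), ∅)}, K=[subL(3)]>
6. <C=x, E={x↦clo(λx. (x x), ∅)}, K=[arg :: subL(3)]>
7. <C=x, E={x↦clo(λx. (x x), ∅)}, K=[fun :: subL(3)]>
… configuration repeats with period 3 (steps 5–7 recur indefinitely) …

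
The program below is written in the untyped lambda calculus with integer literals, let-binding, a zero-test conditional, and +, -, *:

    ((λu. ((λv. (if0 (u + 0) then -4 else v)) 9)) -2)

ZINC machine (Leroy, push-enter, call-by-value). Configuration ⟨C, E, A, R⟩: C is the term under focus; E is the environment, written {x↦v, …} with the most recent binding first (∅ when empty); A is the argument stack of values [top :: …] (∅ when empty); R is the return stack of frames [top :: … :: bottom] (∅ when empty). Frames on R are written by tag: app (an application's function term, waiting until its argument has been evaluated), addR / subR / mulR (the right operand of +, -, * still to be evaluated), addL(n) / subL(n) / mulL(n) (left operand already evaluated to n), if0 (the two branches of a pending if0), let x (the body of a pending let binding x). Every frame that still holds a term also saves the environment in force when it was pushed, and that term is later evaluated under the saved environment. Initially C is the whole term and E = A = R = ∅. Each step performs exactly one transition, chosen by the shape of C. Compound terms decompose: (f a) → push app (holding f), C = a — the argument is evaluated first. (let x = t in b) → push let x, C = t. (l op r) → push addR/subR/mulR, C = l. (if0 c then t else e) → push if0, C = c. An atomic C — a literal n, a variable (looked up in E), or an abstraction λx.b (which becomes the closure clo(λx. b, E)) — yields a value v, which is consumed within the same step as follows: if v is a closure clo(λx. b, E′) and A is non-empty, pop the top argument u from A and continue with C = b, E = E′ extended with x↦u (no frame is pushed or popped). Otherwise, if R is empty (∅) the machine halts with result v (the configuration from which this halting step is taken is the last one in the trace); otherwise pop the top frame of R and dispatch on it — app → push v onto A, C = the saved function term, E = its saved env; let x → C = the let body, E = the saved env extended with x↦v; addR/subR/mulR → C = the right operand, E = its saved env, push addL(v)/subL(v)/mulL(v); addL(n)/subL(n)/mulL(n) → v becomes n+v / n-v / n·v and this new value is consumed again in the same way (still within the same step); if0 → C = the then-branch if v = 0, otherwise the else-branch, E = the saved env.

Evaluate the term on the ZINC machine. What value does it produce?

Answer: 9

Execution trace:
t=0: [C=((λu. ((λv. (if0 (u + 0) then -4 else v)) 9)) -2) | E=∅ | A=∅ | R=∅]
t=1: [C=-2 | E=∅ | A=∅ | R=[app]]
t=2: [C=(λu. ((λv. (if0 (u + 0) then -4 else v)) 9)) | E=∅ | A=[-2] | R=∅]
t=3: [C=((λv. (if0 (u + 0) then -4 else v)) 9) | E={u↦-2} | A=∅ | R=∅]
t=4: [C=9 | E={u↦-2} | A=∅ | R=[app]]
t=5: [C=(λv. (if0 (u + 0) then -4 else v)) | E={u↦-2} | A=[9] | R=∅]
t=6: [C=(if0 (u + 0) then -4 else v) | E={v↦9, u↦-2} | A=∅ | R=∅]
t=7: [C=(u + 0) | E={v↦9, u↦-2} | A=∅ | R=[if0]]
t=8: [C=u | E={v↦9, u↦-2} | A=∅ | R=[addR :: if0]]
t=9: [C=0 | E={v↦9, u↦-2} | A=∅ | R=[addL(-2) :: if0]]
t=10: [C=v | E={v↦9, u↦-2} | A=∅ | R=∅]
→ final value 9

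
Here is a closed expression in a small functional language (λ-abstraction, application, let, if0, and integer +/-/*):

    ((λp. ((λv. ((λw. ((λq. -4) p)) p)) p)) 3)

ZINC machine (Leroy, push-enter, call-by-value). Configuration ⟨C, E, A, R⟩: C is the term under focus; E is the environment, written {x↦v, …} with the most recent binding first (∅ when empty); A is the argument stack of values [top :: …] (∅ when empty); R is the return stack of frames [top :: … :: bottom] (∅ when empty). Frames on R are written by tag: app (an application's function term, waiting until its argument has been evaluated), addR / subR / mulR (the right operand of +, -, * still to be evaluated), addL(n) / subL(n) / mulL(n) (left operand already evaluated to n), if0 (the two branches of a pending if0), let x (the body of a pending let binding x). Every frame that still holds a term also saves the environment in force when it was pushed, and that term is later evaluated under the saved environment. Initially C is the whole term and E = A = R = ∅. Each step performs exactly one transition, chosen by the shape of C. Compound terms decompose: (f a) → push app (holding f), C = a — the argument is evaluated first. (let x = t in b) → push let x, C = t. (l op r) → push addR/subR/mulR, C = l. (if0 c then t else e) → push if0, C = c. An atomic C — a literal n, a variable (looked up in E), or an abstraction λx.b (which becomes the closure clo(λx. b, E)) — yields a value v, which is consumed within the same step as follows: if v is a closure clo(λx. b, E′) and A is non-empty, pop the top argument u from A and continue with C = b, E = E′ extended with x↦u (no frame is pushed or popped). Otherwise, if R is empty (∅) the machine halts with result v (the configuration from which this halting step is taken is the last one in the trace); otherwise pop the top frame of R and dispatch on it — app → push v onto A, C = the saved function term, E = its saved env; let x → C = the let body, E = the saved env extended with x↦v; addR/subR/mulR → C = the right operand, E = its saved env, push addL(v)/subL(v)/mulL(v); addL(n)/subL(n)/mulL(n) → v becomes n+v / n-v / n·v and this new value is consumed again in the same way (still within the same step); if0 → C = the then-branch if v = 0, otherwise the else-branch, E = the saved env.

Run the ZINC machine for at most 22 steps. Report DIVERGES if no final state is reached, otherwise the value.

[0] ⟨C=((λp. ((λv. ((λw. ((λq. -4) p)) p)) p)) 3); E=∅; A=∅; R=∅⟩
[1] ⟨C=3; E=∅; A=∅; R=[app]⟩
[2] ⟨C=(λp. ((λv. ((λw. ((λq. -4) p)) p)) p)); E=∅; A=[3]; R=∅⟩
[3] ⟨C=((λv. ((λw. ((λq. -4) p)) p)) p); E={p↦3}; A=∅; R=∅⟩
[4] ⟨C=p; E={p↦3}; A=∅; R=[app]⟩
[5] ⟨C=(λv. ((λw. ((λq. -4) p)) p)); E={p↦3}; A=[3]; R=∅⟩
[6] ⟨C=((λw. ((λq. -4) p)) p); E={v↦3, p↦3}; A=∅; R=∅⟩
[7] ⟨C=p; E={v↦3, p↦3}; A=∅; R=[app]⟩
[8] ⟨C=(λw. ((λq. -4) p)); E={v↦3, p↦3}; A=[3]; R=∅⟩
[9] ⟨C=((λq. -4) p); E={w↦3, v↦3, p↦3}; A=∅; R=∅⟩
[10] ⟨C=p; E={w↦3, v↦3, p↦3}; A=∅; R=[app]⟩
[11] ⟨C=(λq. -4); E={w↦3, v↦3, p↦3}; A=[3]; R=∅⟩
[12] ⟨C=-4; E={q↦3, w↦3, v↦3, p↦3}; A=∅; R=∅⟩
→ final value -4

Answer: -4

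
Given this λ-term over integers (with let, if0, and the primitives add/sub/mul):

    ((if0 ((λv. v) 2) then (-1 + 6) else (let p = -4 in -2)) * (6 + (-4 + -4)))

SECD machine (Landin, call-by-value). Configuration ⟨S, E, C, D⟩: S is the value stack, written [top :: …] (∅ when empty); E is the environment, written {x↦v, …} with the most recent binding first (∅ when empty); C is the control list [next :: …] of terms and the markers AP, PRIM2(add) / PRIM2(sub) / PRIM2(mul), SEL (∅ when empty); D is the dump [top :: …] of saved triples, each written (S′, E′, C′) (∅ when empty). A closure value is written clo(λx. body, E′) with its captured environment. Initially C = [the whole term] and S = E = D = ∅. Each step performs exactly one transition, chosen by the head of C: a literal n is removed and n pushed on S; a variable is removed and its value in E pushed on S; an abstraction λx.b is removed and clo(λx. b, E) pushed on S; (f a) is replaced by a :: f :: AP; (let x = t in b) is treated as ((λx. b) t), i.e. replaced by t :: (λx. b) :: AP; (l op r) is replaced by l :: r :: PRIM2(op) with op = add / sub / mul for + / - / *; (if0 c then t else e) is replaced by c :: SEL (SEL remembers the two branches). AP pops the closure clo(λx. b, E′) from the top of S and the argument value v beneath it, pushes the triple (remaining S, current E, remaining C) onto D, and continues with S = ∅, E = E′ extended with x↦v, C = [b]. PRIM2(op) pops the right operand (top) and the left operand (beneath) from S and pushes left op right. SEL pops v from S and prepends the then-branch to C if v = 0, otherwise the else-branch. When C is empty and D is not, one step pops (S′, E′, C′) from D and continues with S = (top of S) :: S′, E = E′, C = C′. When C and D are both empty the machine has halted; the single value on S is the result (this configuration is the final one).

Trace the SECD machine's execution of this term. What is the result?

step 0: [S=∅ | E=∅ | C=[((if0 ((λv. v) 2) then (-1 + 6) else (let p = -4 in -2)) * (6 + (-4 + -4)))] | D=∅]
step 1: [S=∅ | E=∅ | C=[(if0 ((λv. v) 2) then (-1 + 6) else (let p = -4 in -2)) :: (6 + (-4 + -4)) :: PRIM2(mul)] | D=∅]
step 2: [S=∅ | E=∅ | C=[((λv. v) 2) :: SEL :: (6 + (-4 + -4)) :: PRIM2(mul)] | D=∅]
step 3: [S=∅ | E=∅ | C=[2 :: (λv. v) :: AP :: SEL :: (6 + (-4 + -4)) :: PRIM2(mul)] | D=∅]
step 4: [S=[2] | E=∅ | C=[(λv. v) :: AP :: SEL :: (6 + (-4 + -4)) :: PRIM2(mul)] | D=∅]
step 5: [S=[clo(λv. v, ∅) :: 2] | E=∅ | C=[AP :: SEL :: (6 + (-4 + -4)) :: PRIM2(mul)] | D=∅]
step 6: [S=∅ | E={v↦2} | C=[v] | D=[(∅, ∅, [SEL :: (6 + (-4 + -4)) :: PRIM2(mul)])]]
step 7: [S=[2] | E={v↦2} | C=∅ | D=[(∅, ∅, [SEL :: (6 + (-4 + -4)) :: PRIM2(mul)])]]
step 8: [S=[2] | E=∅ | C=[SEL :: (6 + (-4 + -4)) :: PRIM2(mul)] | D=∅]
step 9: [S=∅ | E=∅ | C=[(let p = -4 in -2) :: (6 + (-4 + -4)) :: PRIM2(mul)] | D=∅]
step 10: [S=∅ | E=∅ | C=[-4 :: (λp. -2) :: AP :: (6 + (-4 + -4)) :: PRIM2(mul)] | D=∅]
step 11: [S=[-4] | E=∅ | C=[(λp. -2) :: AP :: (6 + (-4 + -4)) :: PRIM2(mul)] | D=∅]
step 12: [S=[clo(λp. -2, ∅) :: -4] | E=∅ | C=[AP :: (6 + (-4 + -4)) :: PRIM2(mul)] | D=∅]
step 13: [S=∅ | E={p↦-4} | C=[-2] | D=[(∅, ∅, [(6 + (-4 + -4)) :: PRIM2(mul)])]]
step 14: [S=[-2] | E={p↦-4} | C=∅ | D=[(∅, ∅, [(6 + (-4 + -4)) :: PRIM2(mul)])]]
step 15: [S=[-2] | E=∅ | C=[(6 + (-4 + -4)) :: PRIM2(mul)] | D=∅]
step 16: [S=[-2] | E=∅ | C=[6 :: (-4 + -4) :: PRIM2(add) :: PRIM2(mul)] | D=∅]
step 17: [S=[6 :: -2] | E=∅ | C=[(-4 + -4) :: PRIM2(add) :: PRIM2(mul)] | D=∅]
step 18: [S=[6 :: -2] | E=∅ | C=[-4 :: -4 :: PRIM2(add) :: PRIM2(add) :: PRIM2(mul)] | D=∅]
step 19: [S=[-4 :: 6 :: -2] | E=∅ | C=[-4 :: PRIM2(add) :: PRIM2(add) :: PRIM2(mul)] | D=∅]
step 20: [S=[-4 :: -4 :: 6 :: -2] | E=∅ | C=[PRIM2(add) :: PRIM2(add) :: PRIM2(mul)] | D=∅]
step 21: [S=[-8 :: 6 :: -2] | E=∅ | C=[PRIM2(add) :: PRIM2(mul)] | D=∅]
step 22: [S=[-2 :: -2] | E=∅ | C=[PRIM2(mul)] | D=∅]
step 23: [S=[4] | E=∅ | C=∅ | D=∅]
→ final value 4

Answer: 4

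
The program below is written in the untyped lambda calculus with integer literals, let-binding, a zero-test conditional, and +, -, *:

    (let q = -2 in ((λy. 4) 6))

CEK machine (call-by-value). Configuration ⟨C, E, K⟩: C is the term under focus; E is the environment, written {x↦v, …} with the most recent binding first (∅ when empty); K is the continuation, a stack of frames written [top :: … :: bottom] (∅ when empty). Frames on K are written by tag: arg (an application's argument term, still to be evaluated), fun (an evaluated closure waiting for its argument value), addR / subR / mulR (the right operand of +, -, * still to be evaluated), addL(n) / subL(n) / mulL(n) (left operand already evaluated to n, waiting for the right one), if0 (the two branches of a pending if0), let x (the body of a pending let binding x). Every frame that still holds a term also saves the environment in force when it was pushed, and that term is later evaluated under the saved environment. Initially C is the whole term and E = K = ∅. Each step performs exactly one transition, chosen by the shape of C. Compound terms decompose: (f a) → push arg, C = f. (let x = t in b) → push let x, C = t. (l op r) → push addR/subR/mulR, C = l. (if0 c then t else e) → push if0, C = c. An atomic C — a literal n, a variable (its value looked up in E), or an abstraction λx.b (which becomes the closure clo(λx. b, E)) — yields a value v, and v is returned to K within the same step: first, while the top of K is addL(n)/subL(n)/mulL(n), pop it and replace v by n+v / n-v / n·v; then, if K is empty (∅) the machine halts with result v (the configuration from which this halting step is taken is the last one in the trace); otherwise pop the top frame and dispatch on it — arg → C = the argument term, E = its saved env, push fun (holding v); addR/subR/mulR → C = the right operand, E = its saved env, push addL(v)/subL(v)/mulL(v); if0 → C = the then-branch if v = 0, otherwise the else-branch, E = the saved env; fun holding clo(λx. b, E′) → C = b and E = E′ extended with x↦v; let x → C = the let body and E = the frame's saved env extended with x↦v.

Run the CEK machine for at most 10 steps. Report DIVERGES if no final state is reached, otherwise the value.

Answer: 4

Execution trace:
t=0: [C=(let q = -2 in ((λy. 4) 6)) | E=∅ | K=∅]
t=1: [C=-2 | E=∅ | K=[let q]]
t=2: [C=((λy. 4) 6) | E={q↦-2} | K=∅]
t=3: [C=(λy. 4) | E={q↦-2} | K=[arg]]
t=4: [C=6 | E={q↦-2} | K=[fun]]
t=5: [C=4 | E={y↦6, q↦-2} | K=∅]
→ final value 4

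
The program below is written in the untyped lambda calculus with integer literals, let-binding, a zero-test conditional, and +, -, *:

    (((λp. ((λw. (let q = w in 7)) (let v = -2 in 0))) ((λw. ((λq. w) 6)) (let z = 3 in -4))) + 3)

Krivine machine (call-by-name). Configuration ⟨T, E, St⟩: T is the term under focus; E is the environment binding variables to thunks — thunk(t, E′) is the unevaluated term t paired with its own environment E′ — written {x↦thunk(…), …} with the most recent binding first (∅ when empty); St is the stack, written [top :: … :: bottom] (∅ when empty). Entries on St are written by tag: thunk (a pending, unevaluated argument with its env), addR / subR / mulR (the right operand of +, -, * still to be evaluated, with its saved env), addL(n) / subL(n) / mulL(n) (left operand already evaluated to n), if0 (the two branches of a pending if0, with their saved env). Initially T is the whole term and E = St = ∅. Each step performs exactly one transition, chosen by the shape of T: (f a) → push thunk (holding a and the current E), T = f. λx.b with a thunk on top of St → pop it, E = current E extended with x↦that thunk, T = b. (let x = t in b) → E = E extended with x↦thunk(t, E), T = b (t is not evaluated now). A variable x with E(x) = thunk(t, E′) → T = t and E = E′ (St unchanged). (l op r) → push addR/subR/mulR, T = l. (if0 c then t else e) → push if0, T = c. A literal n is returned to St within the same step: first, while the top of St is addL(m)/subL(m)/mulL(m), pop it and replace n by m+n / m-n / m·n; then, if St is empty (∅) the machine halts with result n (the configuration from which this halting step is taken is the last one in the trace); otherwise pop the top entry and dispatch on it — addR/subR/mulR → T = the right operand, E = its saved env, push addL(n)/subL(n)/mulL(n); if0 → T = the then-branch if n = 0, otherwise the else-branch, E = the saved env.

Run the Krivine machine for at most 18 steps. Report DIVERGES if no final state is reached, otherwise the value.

Answer: 10

Machine steps:
[0] ⟨T=(((λp. ((λw. (let q = w in 7)) (let v = -2 in 0))) ((λw. ((λq. w) 6)) (let z = 3 in -4))) + 3); E=∅; St=∅⟩
[1] ⟨T=((λp. ((λw. (let q = w in 7)) (let v = -2 in 0))) ((λw. ((λq. w) 6)) (let z = 3 in -4))); E=∅; St=[addR]⟩
[2] ⟨T=(λp. ((λw. (let q = w in 7)) (let v = -2 in 0))); E=∅; St=[thunk :: addR]⟩
[3] ⟨T=((λw. (let q = w in 7)) (let v = -2 in 0)); E={p↦thunk(((λw. ((λq. w) 6)) (let z = 3 in -4)), ∅)}; St=[addR]⟩
[4] ⟨T=(λw. (let q = w in 7)); E={p↦thunk(((λw. ((λq. w) 6)) (let z = 3 in -4)), ∅)}; St=[thunk :: addR]⟩
[5] ⟨T=(let q = w in 7); E={w↦thunk((let v = -2 in 0), {p↦thunk(((λw. ((λq. w) 6)) (let z = 3 in -4)), ∅)}), p↦thunk(((λw. ((λq. w) 6)) (let z = 3 in -4)), ∅)}; St=[addR]⟩
[6] ⟨T=7; E={q↦thunk(w, {w↦thunk((let v = -2 in 0), {p↦thunk(((λw. ((λq. w) 6)) (let z = 3 in -4)), ∅)}), p↦thunk(((λw. ((λq. w) 6)) (let z = 3 in -4)), ∅)}), w↦thunk((let v = -2 in 0), {p↦thunk(((λw. ((λq. w) 6)) (let z = 3 in -4)), ∅)}), p↦thunk(((λw. ((λq. w) 6)) (let z = 3 in -4)), ∅)}; St=[addR]⟩
[7] ⟨T=3; E=∅; St=[addL(7)]⟩
→ final value 10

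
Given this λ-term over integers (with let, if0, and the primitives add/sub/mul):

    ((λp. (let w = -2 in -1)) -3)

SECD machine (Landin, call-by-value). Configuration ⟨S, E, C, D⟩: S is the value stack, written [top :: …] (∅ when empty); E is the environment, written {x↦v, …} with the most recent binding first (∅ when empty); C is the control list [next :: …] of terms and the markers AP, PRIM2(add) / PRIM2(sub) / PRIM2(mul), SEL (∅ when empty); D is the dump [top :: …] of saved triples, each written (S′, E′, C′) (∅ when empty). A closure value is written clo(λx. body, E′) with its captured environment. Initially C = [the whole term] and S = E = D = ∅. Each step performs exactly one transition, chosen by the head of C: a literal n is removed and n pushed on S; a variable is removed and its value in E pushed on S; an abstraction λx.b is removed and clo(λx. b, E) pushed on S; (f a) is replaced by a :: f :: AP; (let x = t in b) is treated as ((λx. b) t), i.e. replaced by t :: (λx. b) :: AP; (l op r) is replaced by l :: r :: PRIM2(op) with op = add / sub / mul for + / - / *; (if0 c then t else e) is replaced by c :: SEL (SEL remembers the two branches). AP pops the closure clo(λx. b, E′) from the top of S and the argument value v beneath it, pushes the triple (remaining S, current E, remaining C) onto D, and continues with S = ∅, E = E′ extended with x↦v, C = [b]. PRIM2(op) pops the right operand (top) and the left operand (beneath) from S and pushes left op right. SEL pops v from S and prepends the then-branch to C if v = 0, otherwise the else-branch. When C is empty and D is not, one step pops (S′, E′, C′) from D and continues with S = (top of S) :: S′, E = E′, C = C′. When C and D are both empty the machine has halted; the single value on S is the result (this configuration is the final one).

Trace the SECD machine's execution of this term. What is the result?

t=0: [S=∅ | E=∅ | C=[((λp. (let w = -2 in -1)) -3)] | D=∅]
t=1: [S=∅ | E=∅ | C=[-3 :: (λp. (let w = -2 in -1)) :: AP] | D=∅]
t=2: [S=[-3] | E=∅ | C=[(λp. (let w = -2 in -1)) :: AP] | D=∅]
t=3: [S=[clo(λp. (let w = -2 in -1), ∅) :: -3] | E=∅ | C=[AP] | D=∅]
t=4: [S=∅ | E={p↦-3} | C=[(let w = -2 in -1)] | D=[(∅, ∅, ∅)]]
t=5: [S=∅ | E={p↦-3} | C=[-2 :: (λw. -1) :: AP] | D=[(∅, ∅, ∅)]]
t=6: [S=[-2] | E={p↦-3} | C=[(λw. -1) :: AP] | D=[(∅, ∅, ∅)]]
t=7: [S=[clo(λw. -1, {p↦-3}) :: -2] | E={p↦-3} | C=[AP] | D=[(∅, ∅, ∅)]]
t=8: [S=∅ | E={w↦-2, p↦-3} | C=[-1] | D=[(∅, {p↦-3}, ∅) :: (∅, ∅, ∅)]]
t=9: [S=[-1] | E={w↦-2, p↦-3} | C=∅ | D=[(∅, {p↦-3}, ∅) :: (∅, ∅, ∅)]]
t=10: [S=[-1] | E={p↦-3} | C=∅ | D=[(∅, ∅, ∅)]]
t=11: [S=[-1] | E=∅ | C=∅ | D=∅]
→ final value -1

Answer: -1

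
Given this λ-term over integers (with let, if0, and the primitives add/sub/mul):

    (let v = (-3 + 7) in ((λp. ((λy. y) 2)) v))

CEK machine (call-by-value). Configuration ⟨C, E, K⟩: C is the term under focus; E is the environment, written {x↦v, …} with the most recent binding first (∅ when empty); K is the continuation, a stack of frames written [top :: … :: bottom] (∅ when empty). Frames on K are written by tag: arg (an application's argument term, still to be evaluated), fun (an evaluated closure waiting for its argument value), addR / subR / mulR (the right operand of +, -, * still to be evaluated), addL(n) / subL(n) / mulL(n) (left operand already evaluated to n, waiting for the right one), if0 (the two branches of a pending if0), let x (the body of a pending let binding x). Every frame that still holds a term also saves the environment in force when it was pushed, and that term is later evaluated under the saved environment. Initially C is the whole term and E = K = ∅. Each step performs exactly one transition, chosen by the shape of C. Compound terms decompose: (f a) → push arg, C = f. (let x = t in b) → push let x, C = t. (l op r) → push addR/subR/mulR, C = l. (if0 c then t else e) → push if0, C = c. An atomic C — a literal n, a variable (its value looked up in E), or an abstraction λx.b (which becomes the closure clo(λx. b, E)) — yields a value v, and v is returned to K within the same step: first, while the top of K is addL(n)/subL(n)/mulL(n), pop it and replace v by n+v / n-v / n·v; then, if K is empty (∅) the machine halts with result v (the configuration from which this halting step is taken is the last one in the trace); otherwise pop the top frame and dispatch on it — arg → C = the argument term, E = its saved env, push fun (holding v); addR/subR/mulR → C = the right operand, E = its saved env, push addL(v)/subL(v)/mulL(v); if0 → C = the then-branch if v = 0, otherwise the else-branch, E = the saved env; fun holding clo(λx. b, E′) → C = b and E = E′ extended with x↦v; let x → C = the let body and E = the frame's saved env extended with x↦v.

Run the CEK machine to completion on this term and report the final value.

[0] [C=(let v = (-3 + 7) in ((λp. ((λy. y) 2)) v)) | E=∅ | K=∅]
[1] [C=(-3 + 7) | E=∅ | K=[let v]]
[2] [C=-3 | E=∅ | K=[addR :: let v]]
[3] [C=7 | E=∅ | K=[addL(-3) :: let v]]
[4] [C=((λp. ((λy. y) 2)) v) | E={v↦4} | K=∅]
[5] [C=(λp. ((λy. y) 2)) | E={v↦4} | K=[arg]]
[6] [C=v | E={v↦4} | K=[fun]]
[7] [C=((λy. y) 2) | E={p↦4, v↦4} | K=∅]
[8] [C=(λy. y) | E={p↦4, v↦4} | K=[arg]]
[9] [C=2 | E={p↦4, v↦4} | K=[fun]]
[10] [C=y | E={y↦2, p↦4, v↦4} | K=∅]
→ final value 2

Answer: 2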